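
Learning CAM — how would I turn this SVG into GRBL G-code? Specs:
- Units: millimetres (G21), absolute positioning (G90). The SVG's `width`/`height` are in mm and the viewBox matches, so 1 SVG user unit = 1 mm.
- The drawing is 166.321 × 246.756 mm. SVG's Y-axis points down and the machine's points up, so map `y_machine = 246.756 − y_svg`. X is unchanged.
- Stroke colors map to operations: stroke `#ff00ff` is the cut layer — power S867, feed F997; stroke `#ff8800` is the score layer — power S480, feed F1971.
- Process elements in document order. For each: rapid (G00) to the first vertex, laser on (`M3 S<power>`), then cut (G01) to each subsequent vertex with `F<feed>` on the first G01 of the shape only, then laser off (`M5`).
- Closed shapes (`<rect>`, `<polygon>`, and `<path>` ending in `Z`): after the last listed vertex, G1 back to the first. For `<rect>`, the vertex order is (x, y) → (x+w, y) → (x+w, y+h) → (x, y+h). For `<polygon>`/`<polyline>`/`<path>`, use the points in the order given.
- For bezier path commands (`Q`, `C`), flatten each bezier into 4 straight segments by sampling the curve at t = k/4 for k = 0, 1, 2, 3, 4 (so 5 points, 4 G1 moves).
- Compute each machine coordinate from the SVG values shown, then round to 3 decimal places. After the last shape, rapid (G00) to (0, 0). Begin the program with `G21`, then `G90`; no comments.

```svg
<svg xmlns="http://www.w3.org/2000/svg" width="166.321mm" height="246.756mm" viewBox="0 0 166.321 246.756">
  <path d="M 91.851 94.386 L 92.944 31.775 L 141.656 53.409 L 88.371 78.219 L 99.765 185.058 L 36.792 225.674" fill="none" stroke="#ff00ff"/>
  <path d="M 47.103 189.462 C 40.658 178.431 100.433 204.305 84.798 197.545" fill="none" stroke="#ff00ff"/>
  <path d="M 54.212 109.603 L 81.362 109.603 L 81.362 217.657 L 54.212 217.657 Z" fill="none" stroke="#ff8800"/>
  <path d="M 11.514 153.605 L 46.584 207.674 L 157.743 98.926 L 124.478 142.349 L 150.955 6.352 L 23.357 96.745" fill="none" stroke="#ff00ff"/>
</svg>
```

G21
G90
G00 X91.851 Y152.370
M3 S867
G01 X92.944 Y214.981 F997
G01 X141.656 Y193.347
G01 X88.371 Y168.537
G01 X99.765 Y61.698
G01 X36.792 Y21.082
M5
G00 X47.103 Y57.294
M3 S867
G01 X52.473 Y59.734 F997
G01 X69.397 Y54.854
G01 X84.598 Y49.173
G01 X84.798 Y49.211
M5
G00 X54.212 Y137.153
M3 S480
G01 X81.362 Y137.153 F1971
G01 X81.362 Y29.099
G01 X54.212 Y29.099
G01 X54.212 Y137.153
M5
G00 X11.514 Y93.151
M3 S867
G01 X46.584 Y39.082 F997
G01 X157.743 Y147.830
G01 X124.478 Y104.407
G01 X150.955 Y240.404
G01 X23.357 Y150.011
M5
G00 X0.000 Y0.000

viewBox `0 0 166.321 246.756` with mm width/height → 1 unit = 1 mm. Flip: y_m = 246.756 − y_svg.

**Shape 1** — `<path>` open polyline, stroke `#ff00ff` → cut (S867, F997). Machine vertices: (91.851,152.370) → (92.944,214.981) → (141.656,193.347) → (88.371,168.537) → (99.765,61.698) → (36.792,21.082). Open path.

**Shape 2** — `<path>` cubic bezier, stroke `#ff00ff` → cut (S867, F997). Control points (SVG): P0=(47.103,189.462), P1=(40.658,178.431), P2=(100.433,204.305), P3=(84.798,197.545); sampled at t=k/4. Machine vertices: (47.103,57.294) → (52.473,59.734) → (69.397,54.854) → (84.598,49.173) → (84.798,49.211). Open path.

**Shape 3** — `<path>` rectangle, stroke `#ff8800` → score (S480, F1971). Machine vertices: (54.212,137.153) → (81.362,137.153) → (81.362,29.099) → (54.212,29.099) → (54.212,137.153). Closed: final G1 returns to the first vertex.

**Shape 4** — `<path>` open polyline, stroke `#ff00ff` → cut (S867, F997). Machine vertices: (11.514,93.151) → (46.584,39.082) → (157.743,147.830) → (124.478,104.407) → (150.955,240.404) → (23.357,150.011). Open path.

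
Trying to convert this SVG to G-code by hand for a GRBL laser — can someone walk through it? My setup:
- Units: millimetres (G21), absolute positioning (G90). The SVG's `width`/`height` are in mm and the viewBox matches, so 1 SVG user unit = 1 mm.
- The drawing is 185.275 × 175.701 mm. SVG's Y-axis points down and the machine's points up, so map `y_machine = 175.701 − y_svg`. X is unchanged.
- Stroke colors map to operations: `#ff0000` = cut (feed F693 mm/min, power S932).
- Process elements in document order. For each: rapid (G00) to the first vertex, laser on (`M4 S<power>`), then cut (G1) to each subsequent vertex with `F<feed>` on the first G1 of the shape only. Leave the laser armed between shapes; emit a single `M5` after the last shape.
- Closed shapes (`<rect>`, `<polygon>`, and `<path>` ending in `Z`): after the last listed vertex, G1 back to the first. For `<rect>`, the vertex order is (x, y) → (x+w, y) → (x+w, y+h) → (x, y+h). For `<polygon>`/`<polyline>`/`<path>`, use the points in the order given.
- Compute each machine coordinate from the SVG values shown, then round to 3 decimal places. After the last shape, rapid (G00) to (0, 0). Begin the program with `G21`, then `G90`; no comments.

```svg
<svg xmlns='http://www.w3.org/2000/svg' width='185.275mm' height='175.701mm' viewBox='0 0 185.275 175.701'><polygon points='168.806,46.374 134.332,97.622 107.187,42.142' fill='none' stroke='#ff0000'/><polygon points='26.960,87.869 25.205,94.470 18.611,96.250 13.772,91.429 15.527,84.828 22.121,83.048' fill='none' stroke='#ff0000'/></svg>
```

G21
G90
G00 X168.806 Y129.327
M4 S932
G1 X134.332 Y78.079 F693
G1 X107.187 Y133.559
G1 X168.806 Y129.327
G00 X26.960 Y87.832
M4 S932
G1 X25.205 Y81.231 F693
G1 X18.611 Y79.451
G1 X13.772 Y84.272
G1 X15.527 Y90.873
G1 X22.121 Y92.653
G1 X26.960 Y87.832
M5
G00 X0.000 Y0.000

Since the viewBox matches the mm dimensions, user units are millimetres directly. The only transform is the Y-flip y_m = 175.701 − y_svg.

Shape 1 is a regular polygon drawn with `<polygon>`. Its stroke #ff0000 means cut at S932, F693. After flipping Y the toolpath is (168.806,129.327) → (134.332,78.079) → (107.187,133.559) → (168.806,129.327), returning to the start.

Shape 2 is a regular polygon drawn with `<polygon>`. Its stroke #ff0000 means cut at S932, F693. After flipping Y the toolpath is (26.960,87.832) → (25.205,81.231) → (18.611,79.451) → (13.772,84.272) → (15.527,90.873) → (22.121,92.653) → (26.960,87.832), returning to the start.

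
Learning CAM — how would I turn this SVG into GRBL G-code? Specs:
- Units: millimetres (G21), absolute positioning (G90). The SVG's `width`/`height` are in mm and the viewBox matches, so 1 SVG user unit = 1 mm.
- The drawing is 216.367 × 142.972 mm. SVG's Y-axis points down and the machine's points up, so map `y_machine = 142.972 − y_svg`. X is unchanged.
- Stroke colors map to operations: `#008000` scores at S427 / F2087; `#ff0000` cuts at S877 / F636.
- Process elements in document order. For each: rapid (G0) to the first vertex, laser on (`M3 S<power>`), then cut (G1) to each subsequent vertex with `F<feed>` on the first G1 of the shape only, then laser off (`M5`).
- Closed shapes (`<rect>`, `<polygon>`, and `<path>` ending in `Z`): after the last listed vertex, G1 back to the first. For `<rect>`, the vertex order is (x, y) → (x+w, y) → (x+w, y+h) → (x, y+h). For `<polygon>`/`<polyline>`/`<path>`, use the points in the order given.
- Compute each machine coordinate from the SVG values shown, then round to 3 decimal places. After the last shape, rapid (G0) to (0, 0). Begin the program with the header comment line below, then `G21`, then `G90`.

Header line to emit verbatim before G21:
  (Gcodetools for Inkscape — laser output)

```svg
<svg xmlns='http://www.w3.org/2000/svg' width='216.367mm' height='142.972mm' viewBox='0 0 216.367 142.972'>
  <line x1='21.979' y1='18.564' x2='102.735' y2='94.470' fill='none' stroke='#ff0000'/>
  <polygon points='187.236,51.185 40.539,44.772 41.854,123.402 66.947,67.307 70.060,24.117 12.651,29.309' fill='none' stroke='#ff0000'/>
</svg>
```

(Gcodetools for Inkscape — laser output)
G21
G90
G0 X21.979 Y124.408
M3 S877
G1 X102.735 Y48.502 F636
M5
G0 X187.236 Y91.787
M3 S877
G1 X40.539 Y98.200 F636
G1 X41.854 Y19.570
G1 X66.947 Y75.665
G1 X70.060 Y118.855
G1 X12.651 Y113.663
G1 X187.236 Y91.787
M5
G0 X0.000 Y0.000

Since the viewBox matches the mm dimensions, user units are millimetres directly. The only transform is the Y-flip y_m = 142.972 − y_svg.

Shape 1 is a line segment drawn with `<line>`. Its stroke #ff0000 means cut at S877, F636. After flipping Y the toolpath is (21.979,124.408) → (102.735,48.502).

Shape 2 is a closed polygon drawn with `<polygon>`. Its stroke #ff0000 means cut at S877, F636. After flipping Y the toolpath is (187.236,91.787) → (40.539,98.200) → (41.854,19.570) → (66.947,75.665) → (70.060,118.855) → (12.651,113.663) → (187.236,91.787), returning to the start.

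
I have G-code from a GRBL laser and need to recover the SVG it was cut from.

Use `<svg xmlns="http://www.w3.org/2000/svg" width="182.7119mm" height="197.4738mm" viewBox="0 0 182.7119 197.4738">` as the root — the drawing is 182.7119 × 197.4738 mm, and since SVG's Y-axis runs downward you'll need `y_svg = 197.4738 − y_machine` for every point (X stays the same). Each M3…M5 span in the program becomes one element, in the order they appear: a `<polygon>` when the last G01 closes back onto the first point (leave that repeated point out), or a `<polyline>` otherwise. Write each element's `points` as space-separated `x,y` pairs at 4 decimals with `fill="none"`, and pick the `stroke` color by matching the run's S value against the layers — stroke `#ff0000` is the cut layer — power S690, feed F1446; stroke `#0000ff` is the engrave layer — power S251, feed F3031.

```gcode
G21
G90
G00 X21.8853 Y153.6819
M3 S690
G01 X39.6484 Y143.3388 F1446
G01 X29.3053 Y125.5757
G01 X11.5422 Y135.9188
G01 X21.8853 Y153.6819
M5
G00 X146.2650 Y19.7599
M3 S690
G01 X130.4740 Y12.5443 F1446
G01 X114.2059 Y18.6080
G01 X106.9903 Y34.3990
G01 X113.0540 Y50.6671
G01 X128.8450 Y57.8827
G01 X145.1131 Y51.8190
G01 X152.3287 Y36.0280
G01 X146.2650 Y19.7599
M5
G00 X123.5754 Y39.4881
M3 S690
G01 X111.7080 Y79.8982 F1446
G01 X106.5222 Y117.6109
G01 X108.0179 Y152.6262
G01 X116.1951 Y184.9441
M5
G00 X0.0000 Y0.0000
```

<svg xmlns="http://www.w3.org/2000/svg" width="182.7119mm" height="197.4738mm" viewBox="0 0 182.7119 197.4738">
  <polygon points="21.8853,43.7919 39.6484,54.1350 29.3053,71.8981 11.5422,61.5550" fill="none" stroke="#ff0000"/>
  <polygon points="146.2650,177.7139 130.4740,184.9295 114.2059,178.8658 106.9903,163.0748 113.0540,146.8067 128.8450,139.5911 145.1131,145.6548 152.3287,161.4458" fill="none" stroke="#ff0000"/>
  <polyline points="123.5754,157.9857 111.7080,117.5756 106.5222,79.8629 108.0179,44.8476 116.1951,12.5297" fill="none" stroke="#ff0000"/>
</svg>

y_svg = 197.4738 − y_m. Every run uses S690, so all elements get stroke `#ff0000` (cut).

[1] closed run; points: 21.8853,43.7919 39.6484,54.1350 29.3053,71.8981 11.5422,61.5550

[2] closed run; points: 146.2650,177.7139 130.4740,184.9295 114.2059,178.8658 106.9903,163.0748 113.0540,146.8067 128.8450,139.5911 145.1131,145.6548 152.3287,161.4458

[3] open run; points: 123.5754,157.9857 111.7080,117.5756 106.5222,79.8629 108.0179,44.8476 116.1951,12.5297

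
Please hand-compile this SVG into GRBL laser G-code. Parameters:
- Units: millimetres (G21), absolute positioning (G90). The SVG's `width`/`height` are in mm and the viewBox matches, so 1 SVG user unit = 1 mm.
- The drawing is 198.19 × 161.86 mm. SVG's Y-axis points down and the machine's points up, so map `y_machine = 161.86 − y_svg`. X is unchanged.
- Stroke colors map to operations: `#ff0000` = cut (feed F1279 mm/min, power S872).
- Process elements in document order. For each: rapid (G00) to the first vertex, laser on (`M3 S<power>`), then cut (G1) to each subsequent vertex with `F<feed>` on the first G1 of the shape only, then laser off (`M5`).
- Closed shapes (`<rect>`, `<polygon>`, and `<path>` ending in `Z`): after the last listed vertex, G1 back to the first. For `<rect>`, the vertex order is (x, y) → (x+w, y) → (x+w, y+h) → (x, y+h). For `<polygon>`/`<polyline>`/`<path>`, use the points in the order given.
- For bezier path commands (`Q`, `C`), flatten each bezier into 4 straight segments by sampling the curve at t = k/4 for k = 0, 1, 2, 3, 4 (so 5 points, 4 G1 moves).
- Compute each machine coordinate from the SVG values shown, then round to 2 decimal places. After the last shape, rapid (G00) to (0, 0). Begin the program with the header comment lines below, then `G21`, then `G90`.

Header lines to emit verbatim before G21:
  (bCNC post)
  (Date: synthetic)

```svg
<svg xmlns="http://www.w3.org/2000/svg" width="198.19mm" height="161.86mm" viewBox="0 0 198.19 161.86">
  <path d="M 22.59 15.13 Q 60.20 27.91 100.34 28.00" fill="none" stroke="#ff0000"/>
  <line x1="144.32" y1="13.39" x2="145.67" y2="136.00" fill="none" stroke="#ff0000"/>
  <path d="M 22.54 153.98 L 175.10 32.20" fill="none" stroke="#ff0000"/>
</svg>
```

viewBox `0 0 198.19 161.86` with mm width/height → 1 unit = 1 mm. Flip: y_m = 161.86 − y_svg.

**Shape 1** — `<path>` quadratic bezier, stroke `#ff0000` → cut (S872, F1279). Control points (SVG): P0=(22.59,15.13), P1=(60.20,27.91), P2=(100.34,28.00); sampled at t=k/4. Machine vertices: (22.59,146.73) → (41.55,141.13) → (60.83,137.12) → (80.43,134.70) → (100.34,133.86). Open path.

**Shape 2** — `<line>` line segment, stroke `#ff0000` → cut (S872, F1279). Machine vertices: (144.32,148.47) → (145.67,25.86). Open path.

**Shape 3** — `<path>` line segment, stroke `#ff0000` → cut (S872, F1279). Machine vertices: (22.54,7.88) → (175.10,129.66). Open path.

(bCNC post)
(Date: synthetic)
G21
G90
G00 X22.59 Y146.73
M3 S872
G1 X41.55 Y141.13 F1279
G1 X60.83 Y137.12
G1 X80.43 Y134.70
G1 X100.34 Y133.86
M5
G00 X144.32 Y148.47
M3 S872
G1 X145.67 Y25.86 F1279
M5
G00 X22.54 Y7.88
M3 S872
G1 X175.10 Y129.66 F1279
M5
G00 X0.00 Y0.00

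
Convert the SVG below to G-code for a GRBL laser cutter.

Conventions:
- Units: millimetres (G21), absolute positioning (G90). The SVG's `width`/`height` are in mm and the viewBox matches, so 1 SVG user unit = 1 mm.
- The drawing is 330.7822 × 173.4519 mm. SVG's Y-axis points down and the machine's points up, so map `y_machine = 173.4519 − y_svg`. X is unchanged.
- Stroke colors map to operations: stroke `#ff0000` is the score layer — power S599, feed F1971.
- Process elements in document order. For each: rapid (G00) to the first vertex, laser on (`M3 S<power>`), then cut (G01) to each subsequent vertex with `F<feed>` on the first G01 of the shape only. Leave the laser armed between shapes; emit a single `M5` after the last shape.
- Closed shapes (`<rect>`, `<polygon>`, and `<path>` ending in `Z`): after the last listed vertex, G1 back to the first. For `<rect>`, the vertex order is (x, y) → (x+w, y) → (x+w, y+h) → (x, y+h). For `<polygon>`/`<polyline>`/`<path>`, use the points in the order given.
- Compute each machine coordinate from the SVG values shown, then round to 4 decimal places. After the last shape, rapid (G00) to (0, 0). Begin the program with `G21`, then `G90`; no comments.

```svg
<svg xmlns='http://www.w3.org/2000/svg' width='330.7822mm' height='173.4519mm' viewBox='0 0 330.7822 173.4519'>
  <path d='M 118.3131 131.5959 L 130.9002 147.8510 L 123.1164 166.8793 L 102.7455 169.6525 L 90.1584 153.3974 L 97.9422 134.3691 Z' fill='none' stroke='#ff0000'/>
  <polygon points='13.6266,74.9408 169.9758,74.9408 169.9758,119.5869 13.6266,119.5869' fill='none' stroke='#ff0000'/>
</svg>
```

1 u = 1 mm; y_m = 173.4519 − y.

[1] `<path>` regular polygon, #ff0000→score S599 F1971: (118.3131,41.8560) → (130.9002,25.6009) → (123.1164,6.5726) → (102.7455,3.7994) → (90.1584,20.0545) → (97.9422,39.0828) → (118.3131,41.8560) (closed)

[2] `<polygon>` rectangle, #ff0000→score S599 F1971: (13.6266,98.5111) → (169.9758,98.5111) → (169.9758,53.8650) → (13.6266,53.8650) → (13.6266,98.5111) (closed)

G21
G90
G00 X118.3131 Y41.8560
M3 S599
G01 X130.9002 Y25.6009 F1971
G01 X123.1164 Y6.5726
G01 X102.7455 Y3.7994
G01 X90.1584 Y20.0545
G01 X97.9422 Y39.0828
G01 X118.3131 Y41.8560
G00 X13.6266 Y98.5111
M3 S599
G01 X169.9758 Y98.5111 F1971
G01 X169.9758 Y53.8650
G01 X13.6266 Y53.8650
G01 X13.6266 Y98.5111
M5
G00 X0.0000 Y0.0000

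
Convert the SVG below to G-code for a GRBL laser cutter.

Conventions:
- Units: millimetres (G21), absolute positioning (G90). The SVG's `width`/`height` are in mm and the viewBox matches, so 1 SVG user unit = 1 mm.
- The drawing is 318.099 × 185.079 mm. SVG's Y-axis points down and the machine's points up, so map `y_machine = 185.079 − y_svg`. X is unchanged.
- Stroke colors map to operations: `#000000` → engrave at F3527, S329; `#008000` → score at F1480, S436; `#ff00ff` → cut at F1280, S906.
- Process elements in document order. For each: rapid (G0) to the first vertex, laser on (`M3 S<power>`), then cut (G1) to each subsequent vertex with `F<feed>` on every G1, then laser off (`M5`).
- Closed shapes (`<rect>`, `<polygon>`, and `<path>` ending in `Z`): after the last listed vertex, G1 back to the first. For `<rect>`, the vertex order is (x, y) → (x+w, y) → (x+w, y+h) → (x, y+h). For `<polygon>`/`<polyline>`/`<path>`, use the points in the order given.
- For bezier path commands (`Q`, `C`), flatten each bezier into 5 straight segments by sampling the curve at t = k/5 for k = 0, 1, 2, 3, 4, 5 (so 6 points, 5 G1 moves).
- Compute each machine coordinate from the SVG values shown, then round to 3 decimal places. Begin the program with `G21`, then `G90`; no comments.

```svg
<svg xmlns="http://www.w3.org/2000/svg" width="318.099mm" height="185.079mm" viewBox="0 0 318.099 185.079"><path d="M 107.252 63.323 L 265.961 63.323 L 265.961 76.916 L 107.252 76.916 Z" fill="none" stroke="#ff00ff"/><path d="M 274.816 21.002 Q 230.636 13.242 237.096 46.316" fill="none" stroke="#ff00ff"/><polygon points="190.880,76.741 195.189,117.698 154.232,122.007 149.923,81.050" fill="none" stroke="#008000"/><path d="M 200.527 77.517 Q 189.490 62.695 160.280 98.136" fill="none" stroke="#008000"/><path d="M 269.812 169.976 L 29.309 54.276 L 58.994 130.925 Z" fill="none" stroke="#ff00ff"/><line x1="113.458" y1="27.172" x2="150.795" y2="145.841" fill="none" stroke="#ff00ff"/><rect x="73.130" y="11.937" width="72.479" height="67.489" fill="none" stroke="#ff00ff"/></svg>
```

G21
G90
G0 X107.252 Y121.756
M3 S906
G1 X265.961 Y121.756 F1280
G1 X265.961 Y108.163 F1280
G1 X107.252 Y108.163 F1280
G1 X107.252 Y121.756 F1280
M5
G0 X274.816 Y164.077
M3 S906
G1 X259.170 Y165.548 F1280
G1 X247.574 Y163.752 F1280
G1 X240.030 Y158.689 F1280
G1 X236.538 Y150.359 F1280
G1 X237.096 Y138.763 F1280
M5
G0 X190.880 Y108.338
M3 S436
G1 X195.189 Y67.381 F1480
G1 X154.232 Y63.072 F1480
G1 X149.923 Y104.029 F1480
G1 X190.880 Y108.338 F1480
M5
G0 X200.527 Y107.562
M3 S436
G1 X195.385 Y111.480 F1480
G1 X188.790 Y111.378 F1480
G1 X180.740 Y107.254 F1480
G1 X171.237 Y99.109 F1480
G1 X160.280 Y86.943 F1480
M5
G0 X269.812 Y15.103
M3 S906
G1 X29.309 Y130.803 F1280
G1 X58.994 Y54.154 F1280
G1 X269.812 Y15.103 F1280
M5
G0 X113.458 Y157.907
M3 S906
G1 X150.795 Y39.238 F1280
M5
G0 X73.130 Y173.142
M3 S906
G1 X145.609 Y173.142 F1280
G1 X145.609 Y105.653 F1280
G1 X73.130 Y105.653 F1280
G1 X73.130 Y173.142 F1280
M5

viewBox `0 0 318.099 185.079` with mm width/height → 1 unit = 1 mm. Flip: y_m = 185.079 − y_svg.

**Shape 1** — `<path>` rectangle, stroke `#ff00ff` → cut (S906, F1280). Machine vertices: (107.252,121.756) → (265.961,121.756) → (265.961,108.163) → (107.252,108.163) → (107.252,121.756). Closed: final G1 returns to the first vertex.

**Shape 2** — `<path>` quadratic bezier, stroke `#ff00ff` → cut (S906, F1280). Control points (SVG): P0=(274.816,21.002), P1=(230.636,13.242), P2=(237.096,46.316); sampled at t=k/5. Machine vertices: (274.816,164.077) → (259.170,165.548) → (247.574,163.752) → (240.030,158.689) → (236.538,150.359) → (237.096,138.763). Open path.

**Shape 3** — `<polygon>` regular polygon, stroke `#008000` → score (S436, F1480). Machine vertices: (190.880,108.338) → (195.189,67.381) → (154.232,63.072) → (149.923,104.029) → (190.880,108.338). Closed: final G1 returns to the first vertex.

**Shape 4** — `<path>` quadratic bezier, stroke `#008000` → score (S436, F1480). Control points (SVG): P0=(200.527,77.517), P1=(189.490,62.695), P2=(160.280,98.136); sampled at t=k/5. Machine vertices: (200.527,107.562) → (195.385,111.480) → (188.790,111.378) → (180.740,107.254) → (171.237,99.109) → (160.280,86.943). Open path.

**Shape 5** — `<path>` closed polygon, stroke `#ff00ff` → cut (S906, F1280). Machine vertices: (269.812,15.103) → (29.309,130.803) → (58.994,54.154) → (269.812,15.103). Closed: final G1 returns to the first vertex.

**Shape 6** — `<line>` line segment, stroke `#ff00ff` → cut (S906, F1280). Machine vertices: (113.458,157.907) → (150.795,39.238). Open path.

**Shape 7** — `<rect>` rectangle, stroke `#ff00ff` → cut (S906, F1280). Machine vertices: (73.130,173.142) → (145.609,173.142) → (145.609,105.653) → (73.130,105.653) → (73.130,173.142). Closed: final G1 returns to the first vertex.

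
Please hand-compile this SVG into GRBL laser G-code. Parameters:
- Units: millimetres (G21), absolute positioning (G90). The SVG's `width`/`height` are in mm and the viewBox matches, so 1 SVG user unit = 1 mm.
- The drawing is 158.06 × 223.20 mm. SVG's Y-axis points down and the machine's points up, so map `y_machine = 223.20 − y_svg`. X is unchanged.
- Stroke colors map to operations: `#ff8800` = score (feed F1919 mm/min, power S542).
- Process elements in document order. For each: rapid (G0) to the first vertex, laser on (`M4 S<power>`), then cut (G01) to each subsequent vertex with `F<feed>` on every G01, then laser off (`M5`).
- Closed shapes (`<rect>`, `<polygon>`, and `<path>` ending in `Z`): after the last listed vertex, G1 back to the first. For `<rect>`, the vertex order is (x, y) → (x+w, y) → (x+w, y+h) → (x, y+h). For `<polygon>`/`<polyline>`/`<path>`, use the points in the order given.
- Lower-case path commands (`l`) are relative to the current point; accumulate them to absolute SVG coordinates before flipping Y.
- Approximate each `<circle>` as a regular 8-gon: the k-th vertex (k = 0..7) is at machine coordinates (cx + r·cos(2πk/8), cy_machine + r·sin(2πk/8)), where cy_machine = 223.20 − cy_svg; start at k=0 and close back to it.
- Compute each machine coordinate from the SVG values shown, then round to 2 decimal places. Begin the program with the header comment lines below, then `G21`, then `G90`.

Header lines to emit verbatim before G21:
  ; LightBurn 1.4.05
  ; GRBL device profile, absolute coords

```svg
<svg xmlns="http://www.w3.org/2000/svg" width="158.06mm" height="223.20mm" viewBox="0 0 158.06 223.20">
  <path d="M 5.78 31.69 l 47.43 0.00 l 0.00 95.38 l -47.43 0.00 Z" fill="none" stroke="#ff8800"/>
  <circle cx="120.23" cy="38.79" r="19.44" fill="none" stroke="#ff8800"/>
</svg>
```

; LightBurn 1.4.05
; GRBL device profile, absolute coords
G21
G90
G0 X5.78 Y191.51
M4 S542
G01 X53.21 Y191.51 F1919
G01 X53.21 Y96.13 F1919
G01 X5.78 Y96.13 F1919
G01 X5.78 Y191.51 F1919
M5
G0 X139.67 Y184.41
M4 S542
G01 X133.98 Y198.16 F1919
G01 X120.23 Y203.85 F1919
G01 X106.48 Y198.16 F1919
G01 X100.79 Y184.41 F1919
G01 X106.48 Y170.66 F1919
G01 X120.23 Y164.97 F1919
G01 X133.98 Y170.66 F1919
G01 X139.67 Y184.41 F1919
M5

1 u = 1 mm; y_m = 223.20 − y.

[1] `<path>` rectangle, #ff8800→score S542 F1919: (5.78,191.51) → (53.21,191.51) → (53.21,96.13) → (5.78,96.13) → (5.78,191.51) (closed)

[2] `<circle>` circle, #ff8800→score S542 F1919: (139.67,184.41) → (133.98,198.16) → (120.23,203.85) → (106.48,198.16) → (100.79,184.41) → (106.48,170.66) → (120.23,164.97) → (133.98,170.66) → (139.67,184.41) (closed)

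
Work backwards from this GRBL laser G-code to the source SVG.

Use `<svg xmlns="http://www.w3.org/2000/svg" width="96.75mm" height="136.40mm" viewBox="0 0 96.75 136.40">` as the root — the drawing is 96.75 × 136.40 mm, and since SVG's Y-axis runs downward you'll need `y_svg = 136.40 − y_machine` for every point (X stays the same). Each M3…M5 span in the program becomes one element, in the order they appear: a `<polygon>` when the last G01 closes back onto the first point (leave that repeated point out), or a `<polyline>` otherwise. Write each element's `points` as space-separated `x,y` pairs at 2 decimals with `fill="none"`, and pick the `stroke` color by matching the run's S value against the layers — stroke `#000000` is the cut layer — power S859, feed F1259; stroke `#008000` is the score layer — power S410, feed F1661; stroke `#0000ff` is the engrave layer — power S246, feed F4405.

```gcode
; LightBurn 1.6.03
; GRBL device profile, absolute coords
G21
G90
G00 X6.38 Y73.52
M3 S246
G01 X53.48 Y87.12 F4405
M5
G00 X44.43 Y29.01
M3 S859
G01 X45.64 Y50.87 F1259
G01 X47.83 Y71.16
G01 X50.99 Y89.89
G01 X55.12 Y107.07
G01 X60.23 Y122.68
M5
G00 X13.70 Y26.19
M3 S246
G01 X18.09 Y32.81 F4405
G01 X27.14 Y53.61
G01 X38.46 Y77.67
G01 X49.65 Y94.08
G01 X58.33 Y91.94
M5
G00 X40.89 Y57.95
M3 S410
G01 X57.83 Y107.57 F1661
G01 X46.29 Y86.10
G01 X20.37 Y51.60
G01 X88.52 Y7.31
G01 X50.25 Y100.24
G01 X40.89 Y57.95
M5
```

<svg xmlns="http://www.w3.org/2000/svg" width="96.75mm" height="136.40mm" viewBox="0 0 96.75 136.40">
  <polyline points="6.38,62.88 53.48,49.28" fill="none" stroke="#0000ff"/>
  <polyline points="44.43,107.39 45.64,85.53 47.83,65.24 50.99,46.51 55.12,29.33 60.23,13.72" fill="none" stroke="#000000"/>
  <polyline points="13.70,110.21 18.09,103.59 27.14,82.79 38.46,58.73 49.65,42.32 58.33,44.46" fill="none" stroke="#0000ff"/>
  <polygon points="40.89,78.45 57.83,28.83 46.29,50.30 20.37,84.80 88.52,129.09 50.25,36.16" fill="none" stroke="#008000"/>
</svg>

Each laser-on run becomes one SVG element. Flip Y back into SVG space with y_svg = 136.40 − y_machine.

Run 1: S246 ⇒ engrave layer `#0000ff`. The run is open, so emit a `<polyline>` with points (Y-flipped): 6.38,62.88 53.48,49.28.

Run 2: the run's S859 means `#000000` (cut). The run is open, so emit a `<polyline>` with points (Y-flipped): 44.43,107.39 45.64,85.53 47.83,65.24 50.99,46.51 55.12,29.33 60.23,13.72.

Run 3: S246 ⇒ engrave layer `#0000ff`. The run is open, so emit a `<polyline>` with points (Y-flipped): 13.70,110.21 18.09,103.59 27.14,82.79 38.46,58.73 49.65,42.32 58.33,44.46.

Run 4: the run's S410 means `#008000` (score). The run returns to its start, so emit a `<polygon>` with points (Y-flipped): 40.89,78.45 57.83,28.83 46.29,50.30 20.37,84.80 88.52,129.09 50.25,36.16.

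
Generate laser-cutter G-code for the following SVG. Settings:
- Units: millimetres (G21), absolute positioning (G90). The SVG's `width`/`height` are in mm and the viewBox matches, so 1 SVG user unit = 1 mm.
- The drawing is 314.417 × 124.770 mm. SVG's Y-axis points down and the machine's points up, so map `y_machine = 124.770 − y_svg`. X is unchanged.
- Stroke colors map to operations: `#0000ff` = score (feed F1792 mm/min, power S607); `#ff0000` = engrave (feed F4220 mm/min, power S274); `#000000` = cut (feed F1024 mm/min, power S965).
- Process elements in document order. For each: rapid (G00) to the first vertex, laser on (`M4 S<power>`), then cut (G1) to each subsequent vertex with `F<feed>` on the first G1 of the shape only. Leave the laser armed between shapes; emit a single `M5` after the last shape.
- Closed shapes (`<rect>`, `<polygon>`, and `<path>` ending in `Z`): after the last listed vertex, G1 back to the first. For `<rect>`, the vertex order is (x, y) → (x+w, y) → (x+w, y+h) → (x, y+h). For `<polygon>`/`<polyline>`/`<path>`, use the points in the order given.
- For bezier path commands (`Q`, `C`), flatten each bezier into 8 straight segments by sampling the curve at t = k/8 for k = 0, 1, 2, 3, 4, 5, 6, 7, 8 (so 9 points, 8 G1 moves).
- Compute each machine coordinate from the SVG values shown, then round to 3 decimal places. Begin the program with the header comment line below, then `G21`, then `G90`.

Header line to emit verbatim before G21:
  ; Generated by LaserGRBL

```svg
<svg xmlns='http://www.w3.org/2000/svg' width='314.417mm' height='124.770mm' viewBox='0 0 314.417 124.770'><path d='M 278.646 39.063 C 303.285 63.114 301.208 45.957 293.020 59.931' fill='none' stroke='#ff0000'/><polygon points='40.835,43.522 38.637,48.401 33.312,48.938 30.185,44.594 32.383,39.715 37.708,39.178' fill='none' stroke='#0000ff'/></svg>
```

; Generated by LaserGRBL
G21
G90
G00 X278.646 Y85.707
M4 S274
G1 X286.674 Y78.478 F4220
G1 X292.438 Y74.265
G1 X296.181 Y72.219
G1 X298.143 Y71.494
G1 X298.567 Y71.241
G1 X297.693 Y70.613
G1 X295.764 Y68.761
G1 X293.020 Y64.839
G00 X40.835 Y81.248
M4 S607
G1 X38.637 Y76.369 F1792
G1 X33.312 Y75.832
G1 X30.185 Y80.176
G1 X32.383 Y85.055
G1 X37.708 Y85.592
G1 X40.835 Y81.248
M5

viewBox `0 0 314.417 124.770` with mm width/height → 1 unit = 1 mm. Flip: y_m = 124.770 − y_svg.

**Shape 1** — `<path>` cubic bezier, stroke `#ff0000` → engrave (S274, F4220). Control points (SVG): P0=(278.646,39.063), P1=(303.285,63.114), P2=(301.208,45.957), P3=(293.020,59.931); sampled at t=k/8. Machine vertices: (278.646,85.707) → (286.674,78.478) → (292.438,74.265) → (296.181,72.219) → (298.143,71.494) → (298.567,71.241) → (297.693,70.613) → (295.764,68.761) → (293.020,64.839). Open path.

**Shape 2** — `<polygon>` regular polygon, stroke `#0000ff` → score (S607, F1792). Machine vertices: (40.835,81.248) → (38.637,76.369) → (33.312,75.832) → (30.185,80.176) → (32.383,85.055) → (37.708,85.592) → (40.835,81.248). Closed: final G1 returns to the first vertex.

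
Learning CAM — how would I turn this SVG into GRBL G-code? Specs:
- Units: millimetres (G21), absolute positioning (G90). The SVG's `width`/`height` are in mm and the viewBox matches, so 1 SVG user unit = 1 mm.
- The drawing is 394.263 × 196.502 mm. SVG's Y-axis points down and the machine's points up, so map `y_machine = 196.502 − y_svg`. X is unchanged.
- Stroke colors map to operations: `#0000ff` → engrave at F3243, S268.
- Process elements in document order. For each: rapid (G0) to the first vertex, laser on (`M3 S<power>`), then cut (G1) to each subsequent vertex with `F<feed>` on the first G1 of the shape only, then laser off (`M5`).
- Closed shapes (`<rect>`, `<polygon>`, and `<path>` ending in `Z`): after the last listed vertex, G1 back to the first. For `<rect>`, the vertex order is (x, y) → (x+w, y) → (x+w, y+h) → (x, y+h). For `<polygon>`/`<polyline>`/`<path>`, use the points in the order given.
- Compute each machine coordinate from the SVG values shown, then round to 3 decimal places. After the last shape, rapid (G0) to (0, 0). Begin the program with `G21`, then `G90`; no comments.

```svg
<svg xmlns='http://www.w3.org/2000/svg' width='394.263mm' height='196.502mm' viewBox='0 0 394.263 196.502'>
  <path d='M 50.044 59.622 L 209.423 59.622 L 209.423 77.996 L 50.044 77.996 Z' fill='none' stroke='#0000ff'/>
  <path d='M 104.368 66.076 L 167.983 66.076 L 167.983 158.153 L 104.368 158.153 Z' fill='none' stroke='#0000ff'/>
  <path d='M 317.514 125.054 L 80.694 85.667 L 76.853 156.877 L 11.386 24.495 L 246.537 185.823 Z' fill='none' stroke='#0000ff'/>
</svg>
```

G21
G90
G0 X50.044 Y136.880
M3 S268
G1 X209.423 Y136.880 F3243
G1 X209.423 Y118.506
G1 X50.044 Y118.506
G1 X50.044 Y136.880
M5
G0 X104.368 Y130.426
M3 S268
G1 X167.983 Y130.426 F3243
G1 X167.983 Y38.349
G1 X104.368 Y38.349
G1 X104.368 Y130.426
M5
G0 X317.514 Y71.448
M3 S268
G1 X80.694 Y110.835 F3243
G1 X76.853 Y39.625
G1 X11.386 Y172.007
G1 X246.537 Y10.679
G1 X317.514 Y71.448
M5
G0 X0.000 Y0.000

viewBox `0 0 394.263 196.502` with mm width/height → 1 unit = 1 mm. Flip: y_m = 196.502 − y_svg.

**Shape 1** — `<path>` rectangle, stroke `#0000ff` → engrave (S268, F3243). Machine vertices: (50.044,136.880) → (209.423,136.880) → (209.423,118.506) → (50.044,118.506) → (50.044,136.880). Closed: final G1 returns to the first vertex.

**Shape 2** — `<path>` rectangle, stroke `#0000ff` → engrave (S268, F3243). Machine vertices: (104.368,130.426) → (167.983,130.426) → (167.983,38.349) → (104.368,38.349) → (104.368,130.426). Closed: final G1 returns to the first vertex.

**Shape 3** — `<path>` closed polygon, stroke `#0000ff` → engrave (S268, F3243). Machine vertices: (317.514,71.448) → (80.694,110.835) → (76.853,39.625) → (11.386,172.007) → (246.537,10.679) → (317.514,71.448). Closed: final G1 returns to the first vertex.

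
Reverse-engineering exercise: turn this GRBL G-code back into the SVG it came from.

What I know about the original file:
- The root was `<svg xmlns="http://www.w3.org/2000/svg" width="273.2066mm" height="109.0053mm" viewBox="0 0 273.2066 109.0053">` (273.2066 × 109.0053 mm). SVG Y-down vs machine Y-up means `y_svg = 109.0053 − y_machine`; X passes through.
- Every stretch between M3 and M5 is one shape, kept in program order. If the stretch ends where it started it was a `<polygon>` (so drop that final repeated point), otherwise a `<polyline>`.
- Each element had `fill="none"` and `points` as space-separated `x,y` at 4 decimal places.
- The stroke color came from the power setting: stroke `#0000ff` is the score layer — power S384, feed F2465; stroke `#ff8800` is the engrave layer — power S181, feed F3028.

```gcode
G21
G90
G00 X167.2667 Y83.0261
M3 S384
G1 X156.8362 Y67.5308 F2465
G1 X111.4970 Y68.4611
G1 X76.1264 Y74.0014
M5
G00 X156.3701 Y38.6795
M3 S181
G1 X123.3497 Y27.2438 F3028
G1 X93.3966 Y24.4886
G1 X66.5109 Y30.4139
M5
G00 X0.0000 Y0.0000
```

<svg xmlns="http://www.w3.org/2000/svg" width="273.2066mm" height="109.0053mm" viewBox="0 0 273.2066 109.0053">
  <polyline points="167.2667,25.9792 156.8362,41.4745 111.4970,40.5442 76.1264,35.0039" fill="none" stroke="#0000ff"/>
  <polyline points="156.3701,70.3258 123.3497,81.7615 93.3966,84.5167 66.5109,78.5914" fill="none" stroke="#ff8800"/>
</svg>

Machine Y-up, SVG Y-down with viewBox height 109.0053, so y_svg = 109.0053 − y_machine; X carries over.

Run 1: S384 ⇒ score layer `#0000ff`. The run is open, so emit a `<polyline>` with points (Y-flipped): 167.2667,25.9792 156.8362,41.4745 111.4970,40.5442 76.1264,35.0039.

Run 2: S181 ⇒ engrave layer `#ff8800`. The run is open, so emit a `<polyline>` with points (Y-flipped): 156.3701,70.3258 123.3497,81.7615 93.3966,84.5167 66.5109,78.5914.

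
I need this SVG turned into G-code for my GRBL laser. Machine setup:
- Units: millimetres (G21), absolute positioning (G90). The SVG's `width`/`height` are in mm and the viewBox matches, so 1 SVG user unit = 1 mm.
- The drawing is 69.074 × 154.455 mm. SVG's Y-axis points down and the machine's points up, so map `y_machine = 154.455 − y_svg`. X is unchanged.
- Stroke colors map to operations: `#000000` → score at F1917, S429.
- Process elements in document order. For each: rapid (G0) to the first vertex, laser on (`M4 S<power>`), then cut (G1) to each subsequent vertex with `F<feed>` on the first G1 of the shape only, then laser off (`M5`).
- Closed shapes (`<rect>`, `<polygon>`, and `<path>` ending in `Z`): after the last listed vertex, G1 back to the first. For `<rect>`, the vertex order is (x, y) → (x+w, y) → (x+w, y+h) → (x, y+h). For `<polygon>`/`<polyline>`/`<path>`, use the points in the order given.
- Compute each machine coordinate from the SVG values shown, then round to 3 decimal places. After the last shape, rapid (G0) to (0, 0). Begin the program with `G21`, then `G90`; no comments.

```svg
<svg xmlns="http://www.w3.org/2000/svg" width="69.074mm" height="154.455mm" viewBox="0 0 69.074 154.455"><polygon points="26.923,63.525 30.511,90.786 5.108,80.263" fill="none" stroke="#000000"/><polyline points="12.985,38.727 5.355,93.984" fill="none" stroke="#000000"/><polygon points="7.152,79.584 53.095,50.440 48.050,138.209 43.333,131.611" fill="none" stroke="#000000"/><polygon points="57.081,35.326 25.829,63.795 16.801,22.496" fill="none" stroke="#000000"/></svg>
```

G21
G90
G0 X26.923 Y90.930
M4 S429
G1 X30.511 Y63.669 F1917
G1 X5.108 Y74.192
G1 X26.923 Y90.930
M5
G0 X12.985 Y115.728
M4 S429
G1 X5.355 Y60.471 F1917
M5
G0 X7.152 Y74.871
M4 S429
G1 X53.095 Y104.015 F1917
G1 X48.050 Y16.246
G1 X43.333 Y22.844
G1 X7.152 Y74.871
M5
G0 X57.081 Y119.129
M4 S429
G1 X25.829 Y90.660 F1917
G1 X16.801 Y131.959
G1 X57.081 Y119.129
M5
G0 X0.000 Y0.000

1 u = 1 mm; y_m = 154.455 − y.

[1] `<polygon>` regular polygon, #000000→score S429 F1917: (26.923,90.930) → (30.511,63.669) → (5.108,74.192) → (26.923,90.930) (closed)

[2] `<polyline>` line segment, #000000→score S429 F1917: (12.985,115.728) → (5.355,60.471)

[3] `<polygon>` closed polygon, #000000→score S429 F1917: (7.152,74.871) → (53.095,104.015) → (48.050,16.246) → (43.333,22.844) → (7.152,74.871) (closed)

[4] `<polygon>` regular polygon, #000000→score S429 F1917: (57.081,119.129) → (25.829,90.660) → (16.801,131.959) → (57.081,119.129) (closed)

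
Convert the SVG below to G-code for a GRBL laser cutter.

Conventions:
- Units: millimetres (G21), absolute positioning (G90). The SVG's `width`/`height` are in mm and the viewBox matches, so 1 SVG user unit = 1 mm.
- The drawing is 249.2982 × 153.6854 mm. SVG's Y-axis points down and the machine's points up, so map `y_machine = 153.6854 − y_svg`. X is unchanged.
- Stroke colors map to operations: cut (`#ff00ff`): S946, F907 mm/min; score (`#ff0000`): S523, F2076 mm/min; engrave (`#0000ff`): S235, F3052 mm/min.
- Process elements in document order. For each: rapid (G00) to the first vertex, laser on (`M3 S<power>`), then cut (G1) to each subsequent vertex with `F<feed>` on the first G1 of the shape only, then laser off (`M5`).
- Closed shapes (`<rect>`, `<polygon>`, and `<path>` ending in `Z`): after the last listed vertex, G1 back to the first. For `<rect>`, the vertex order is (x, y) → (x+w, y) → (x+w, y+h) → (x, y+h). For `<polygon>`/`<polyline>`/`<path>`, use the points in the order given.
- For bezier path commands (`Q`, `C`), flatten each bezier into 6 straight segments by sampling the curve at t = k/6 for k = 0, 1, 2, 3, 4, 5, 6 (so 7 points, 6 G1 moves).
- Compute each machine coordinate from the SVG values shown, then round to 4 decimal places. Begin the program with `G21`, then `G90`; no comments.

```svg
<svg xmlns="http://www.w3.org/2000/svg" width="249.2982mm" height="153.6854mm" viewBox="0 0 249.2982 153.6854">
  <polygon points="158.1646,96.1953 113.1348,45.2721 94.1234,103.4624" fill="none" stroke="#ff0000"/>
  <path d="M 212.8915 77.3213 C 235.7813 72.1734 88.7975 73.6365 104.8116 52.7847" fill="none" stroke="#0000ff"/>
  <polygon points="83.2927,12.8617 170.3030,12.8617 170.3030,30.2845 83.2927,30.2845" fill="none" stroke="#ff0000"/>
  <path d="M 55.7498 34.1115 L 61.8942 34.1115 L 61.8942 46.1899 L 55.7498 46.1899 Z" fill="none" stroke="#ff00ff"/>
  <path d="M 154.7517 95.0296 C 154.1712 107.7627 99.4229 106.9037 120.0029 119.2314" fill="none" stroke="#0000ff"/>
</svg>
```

viewBox `0 0 249.2982 153.6854` with mm width/height → 1 unit = 1 mm. Flip: y_m = 153.6854 − y_svg.

**Shape 1** — `<polygon>` closed polygon, stroke `#ff0000` → score (S523, F2076). Machine vertices: (158.1646,57.4901) → (113.1348,108.4133) → (94.1234,50.2230) → (158.1646,57.4901). Closed: final G1 returns to the first vertex.

**Shape 2** — `<path>` cubic bezier, stroke `#0000ff` → engrave (S235, F3052). Control points (SVG): P0=(212.8915,77.3213), P1=(235.7813,72.1734), P2=(88.7975,73.6365), P3=(104.8116,52.7847); sampled at t=k/6. Machine vertices: (212.8915,76.3641) → (211.7213,78.5210) → (191.4853,80.3797) → (161.4299,82.7434) → (130.8016,86.4159) → (108.8466,92.2005) → (104.8116,100.9007). Open path.

**Shape 3** — `<polygon>` rectangle, stroke `#ff0000` → score (S523, F2076). Machine vertices: (83.2927,140.8237) → (170.3030,140.8237) → (170.3030,123.4009) → (83.2927,123.4009) → (83.2927,140.8237). Closed: final G1 returns to the first vertex.

**Shape 4** — `<path>` rectangle, stroke `#ff00ff` → cut (S946, F907). Machine vertices: (55.7498,119.5739) → (61.8942,119.5739) → (61.8942,107.4955) → (55.7498,107.4955) → (55.7498,119.5739). Closed: final G1 returns to the first vertex.

**Shape 5** — `<path>` cubic bezier, stroke `#0000ff` → engrave (S235, F3052). Control points (SVG): P0=(154.7517,95.0296), P1=(154.1712,107.7627), P2=(99.4229,106.9037), P3=(120.0029,119.2314); sampled at t=k/6. Machine vertices: (154.7517,58.6558) → (150.5470,53.2979) → (140.9114,49.4616) → (129.4421,46.4029) → (119.7362,43.3779) → (115.3907,39.6429) → (120.0029,34.4540). Open path.

G21
G90
G00 X158.1646 Y57.4901
M3 S523
G1 X113.1348 Y108.4133 F2076
G1 X94.1234 Y50.2230
G1 X158.1646 Y57.4901
M5
G00 X212.8915 Y76.3641
M3 S235
G1 X211.7213 Y78.5210 F3052
G1 X191.4853 Y80.3797
G1 X161.4299 Y82.7434
G1 X130.8016 Y86.4159
G1 X108.8466 Y92.2005
G1 X104.8116 Y100.9007
M5
G00 X83.2927 Y140.8237
M3 S523
G1 X170.3030 Y140.8237 F2076
G1 X170.3030 Y123.4009
G1 X83.2927 Y123.4009
G1 X83.2927 Y140.8237
M5
G00 X55.7498 Y119.5739
M3 S946
G1 X61.8942 Y119.5739 F907
G1 X61.8942 Y107.4955
G1 X55.7498 Y107.4955
G1 X55.7498 Y119.5739
M5
G00 X154.7517 Y58.6558
M3 S235
G1 X150.5470 Y53.2979 F3052
G1 X140.9114 Y49.4616
G1 X129.4421 Y46.4029
G1 X119.7362 Y43.3779
G1 X115.3907 Y39.6429
G1 X120.0029 Y34.4540
M5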